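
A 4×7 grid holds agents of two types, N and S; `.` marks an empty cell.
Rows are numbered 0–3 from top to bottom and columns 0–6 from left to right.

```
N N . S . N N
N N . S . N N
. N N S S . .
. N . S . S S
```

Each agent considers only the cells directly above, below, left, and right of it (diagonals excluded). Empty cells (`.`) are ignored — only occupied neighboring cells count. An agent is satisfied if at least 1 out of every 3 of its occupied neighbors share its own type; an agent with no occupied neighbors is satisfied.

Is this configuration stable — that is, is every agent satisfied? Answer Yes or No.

Yes

(0,0)N 2/2 ok
(0,1)N 2/2 ok
(0,3)S 1/1 ok
(0,5)N 2/2 ok
(0,6)N 2/2 ok
(1,0)N 2/2 ok
(1,1)N 3/3 ok
(1,3)S 2/2 ok
(1,5)N 2/2 ok
(1,6)N 2/2 ok
(2,1)N 3/3 ok
(2,2)N 1/2 ok
(2,3)S 3/4 ok
(2,4)S 1/1 ok
(3,1)N 1/1 ok
(3,3)S 1/1 ok
(3,5)S 1/1 ok
(3,6)S 1/1 ok
All meet the threshold, so the configuration is stable.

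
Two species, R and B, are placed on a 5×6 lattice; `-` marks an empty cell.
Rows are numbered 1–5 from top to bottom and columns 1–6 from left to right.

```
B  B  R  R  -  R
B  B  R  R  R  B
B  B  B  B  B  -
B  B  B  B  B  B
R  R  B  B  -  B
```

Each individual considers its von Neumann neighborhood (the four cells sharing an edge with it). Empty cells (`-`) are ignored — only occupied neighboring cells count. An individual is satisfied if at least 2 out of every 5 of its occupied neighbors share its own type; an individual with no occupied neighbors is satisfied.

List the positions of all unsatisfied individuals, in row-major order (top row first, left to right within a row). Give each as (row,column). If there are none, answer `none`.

(1,1)B 2/2 satisfied
(1,2)B 2/3 satisfied
(1,3)R 2/3 satisfied
(1,4)R 2/2 satisfied
(1,6)R 0/1 not
(2,1)B 3/3 satisfied
(2,2)B 3/4 satisfied
(2,3)R 2/4 satisfied
(2,4)R 3/4 satisfied
(2,5)R 1/3 not
(2,6)B 0/2 not
(3,1)B 3/3 satisfied
(3,2)B 4/4 satisfied
(3,3)B 3/4 satisfied
(3,4)B 3/4 satisfied
(3,5)B 2/3 satisfied
(4,1)B 2/3 satisfied
(4,2)B 3/4 satisfied
(4,3)B 4/4 satisfied
(4,4)B 4/4 satisfied
(4,5)B 3/3 satisfied
(4,6)B 2/2 satisfied
(5,1)R 1/2 satisfied
(5,2)R 1/3 not
(5,3)B 2/3 satisfied
(5,4)B 2/2 satisfied
(5,6)B 1/1 satisfied

(1,6), (2,5), (2,6), (5,2)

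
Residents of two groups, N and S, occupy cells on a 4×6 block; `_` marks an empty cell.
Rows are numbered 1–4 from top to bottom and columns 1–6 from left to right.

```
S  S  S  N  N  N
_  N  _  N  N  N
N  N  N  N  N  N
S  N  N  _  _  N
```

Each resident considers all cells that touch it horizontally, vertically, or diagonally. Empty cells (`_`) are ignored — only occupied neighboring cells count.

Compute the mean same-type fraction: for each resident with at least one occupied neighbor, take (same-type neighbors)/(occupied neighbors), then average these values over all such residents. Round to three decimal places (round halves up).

Row 1: (1,1)S 1/2 · (1,2)S 2/3 · (1,3)S 1/4 · (1,4)N 3/4 · (1,5)N 5/5 · (1,6)N 3/3
Row 2: (2,2)N 3/6 · (2,4)N 6/7 · (2,5)N 8/8 · (2,6)N 5/5
Row 3: (3,1)N 3/4 · (3,2)N 5/6 · (3,3)N 6/6 · (3,4)N 5/5 · (3,5)N 6/6 · (3,6)N 4/4
Row 4: (4,1)S 0/3 · (4,2)N 4/5 · (4,3)N 4/4 · (4,6)N 2/2
Sum over 20 residents: 1/2 + 2/3 + 1/4 + 3/4 + 5/5 + 3/3 + 3/6 + 6/7 + 8/8 + 5/5 + 3/4 + 5/6 + 6/6 + 5/5 + 6/6 + 4/4 + 0/3 + 4/5 + 4/4 + 2/2 = 2227/140; mean = 2227/140 ÷ 20 = 2227/2800 = 0.795357… → 0.795.

0.795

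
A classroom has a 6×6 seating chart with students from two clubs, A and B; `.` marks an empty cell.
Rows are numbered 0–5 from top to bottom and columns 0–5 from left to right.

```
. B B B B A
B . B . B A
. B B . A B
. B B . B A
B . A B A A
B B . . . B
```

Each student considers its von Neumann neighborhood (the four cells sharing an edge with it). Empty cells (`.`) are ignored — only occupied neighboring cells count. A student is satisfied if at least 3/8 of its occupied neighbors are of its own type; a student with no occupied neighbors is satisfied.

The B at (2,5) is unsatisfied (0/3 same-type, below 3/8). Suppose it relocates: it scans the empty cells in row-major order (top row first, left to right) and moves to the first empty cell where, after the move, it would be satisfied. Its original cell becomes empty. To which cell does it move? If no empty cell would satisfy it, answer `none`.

(0,0)

Vacating (2,5). Empty cells in order:
  (0,0): 2/2 same-type → satisfied — stop here.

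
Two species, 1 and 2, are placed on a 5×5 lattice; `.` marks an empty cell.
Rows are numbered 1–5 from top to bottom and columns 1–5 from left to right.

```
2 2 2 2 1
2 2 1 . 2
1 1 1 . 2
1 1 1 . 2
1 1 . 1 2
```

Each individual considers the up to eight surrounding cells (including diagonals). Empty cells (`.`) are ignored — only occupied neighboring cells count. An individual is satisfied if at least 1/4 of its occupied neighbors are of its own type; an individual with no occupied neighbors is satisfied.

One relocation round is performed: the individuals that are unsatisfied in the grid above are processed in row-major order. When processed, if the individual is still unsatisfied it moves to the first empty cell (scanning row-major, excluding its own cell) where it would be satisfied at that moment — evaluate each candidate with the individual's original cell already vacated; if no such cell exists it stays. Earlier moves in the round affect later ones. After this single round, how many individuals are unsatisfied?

Initially unsatisfied (in order): (1,5).
  (1,5) → (2,4).
Resulting grid:
2 2 2 2 .
2 2 1 1 2
1 1 1 . 2
1 1 1 . 2
1 1 . 1 2
All satisfied now.

0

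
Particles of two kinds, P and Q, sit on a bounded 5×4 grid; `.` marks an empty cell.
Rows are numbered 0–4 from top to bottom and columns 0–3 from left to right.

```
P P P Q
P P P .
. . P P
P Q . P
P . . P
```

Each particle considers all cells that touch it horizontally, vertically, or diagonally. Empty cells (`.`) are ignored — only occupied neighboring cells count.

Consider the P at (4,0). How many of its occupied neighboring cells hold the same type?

Occupied neighbors of (4,0): (3,0)=P, (3,1)=Q.
Same type (P): 1 of 2.

1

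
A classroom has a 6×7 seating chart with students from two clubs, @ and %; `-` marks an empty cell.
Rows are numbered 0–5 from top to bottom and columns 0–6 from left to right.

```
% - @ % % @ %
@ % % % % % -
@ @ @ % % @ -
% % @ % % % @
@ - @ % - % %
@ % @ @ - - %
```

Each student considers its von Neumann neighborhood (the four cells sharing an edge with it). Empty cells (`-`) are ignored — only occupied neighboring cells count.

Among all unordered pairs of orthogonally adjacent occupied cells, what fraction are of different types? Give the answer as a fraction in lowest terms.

Scan each occupied cell's neighbors to the right and below so each pair is counted once.
From row 0: 6 unlike of 9 pairs (running 6/9).
From row 1: 4 unlike of 11 pairs (running 10/20).
From row 2: 5 unlike of 11 pairs (running 15/31).
From row 3: 5 unlike of 11 pairs (running 20/42).
From row 4: 2 unlike of 6 pairs (running 22/48).
From row 5: 2 unlike of 3 pairs (running 24/51).
Total adjacent occupied pairs: 51; unlike-type pairs: 24.
24/51 reduces to 8/17.

8/17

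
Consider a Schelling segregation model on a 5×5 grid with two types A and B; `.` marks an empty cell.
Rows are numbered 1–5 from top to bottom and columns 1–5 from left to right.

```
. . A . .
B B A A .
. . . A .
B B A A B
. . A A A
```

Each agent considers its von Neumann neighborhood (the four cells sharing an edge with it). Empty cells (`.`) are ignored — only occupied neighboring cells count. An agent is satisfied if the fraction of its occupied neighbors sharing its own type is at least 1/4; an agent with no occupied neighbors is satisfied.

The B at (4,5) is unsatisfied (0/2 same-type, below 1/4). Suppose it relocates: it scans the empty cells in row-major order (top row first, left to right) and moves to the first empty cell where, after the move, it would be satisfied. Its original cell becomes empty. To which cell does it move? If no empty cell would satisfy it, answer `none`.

(1,1)

Vacating (4,5). Empty cells in order:
  (1,1): 1/1 same-type → satisfied — stop here.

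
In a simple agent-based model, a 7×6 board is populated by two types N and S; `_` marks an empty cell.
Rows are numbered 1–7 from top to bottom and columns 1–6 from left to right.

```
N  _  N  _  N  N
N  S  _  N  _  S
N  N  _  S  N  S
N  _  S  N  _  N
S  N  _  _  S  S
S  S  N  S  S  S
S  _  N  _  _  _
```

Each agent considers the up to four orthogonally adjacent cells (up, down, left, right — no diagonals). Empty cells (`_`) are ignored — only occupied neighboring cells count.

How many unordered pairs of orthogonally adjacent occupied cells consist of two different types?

Scan each occupied cell's neighbors to the right and below so each pair is counted once.
Row 1: N(1,1)–N(2,1)= N(1,5)–N(1,6)= N(1,6)–S(2,6)≠  → 1/3 unlike.
Row 2: N(2,1)–S(2,2)≠ N(2,1)–N(3,1)= S(2,2)–N(3,2)≠ N(2,4)–S(3,4)≠ S(2,6)–S(3,6)=  → 3/5 unlike.
Row 3: N(3,1)–N(3,2)= N(3,1)–N(4,1)= S(3,4)–N(3,5)≠ S(3,4)–N(4,4)≠ N(3,5)–S(3,6)≠ S(3,6)–N(4,6)≠  → 4/6 unlike.
Row 4: N(4,1)–S(5,1)≠ S(4,3)–N(4,4)≠ N(4,6)–S(5,6)≠  → 3/3 unlike.
Row 5: S(5,1)–N(5,2)≠ S(5,1)–S(6,1)= N(5,2)–S(6,2)≠ S(5,5)–S(5,6)= S(5,5)–S(6,5)= S(5,6)–S(6,6)=  → 2/6 unlike.
Row 6: S(6,1)–S(6,2)= S(6,1)–S(7,1)= S(6,2)–N(6,3)≠ N(6,3)–S(6,4)≠ N(6,3)–N(7,3)= S(6,4)–S(6,5)= S(6,5)–S(6,6)=  → 2/7 unlike.
Total adjacent occupied pairs: 30; unlike-type pairs: 15.

15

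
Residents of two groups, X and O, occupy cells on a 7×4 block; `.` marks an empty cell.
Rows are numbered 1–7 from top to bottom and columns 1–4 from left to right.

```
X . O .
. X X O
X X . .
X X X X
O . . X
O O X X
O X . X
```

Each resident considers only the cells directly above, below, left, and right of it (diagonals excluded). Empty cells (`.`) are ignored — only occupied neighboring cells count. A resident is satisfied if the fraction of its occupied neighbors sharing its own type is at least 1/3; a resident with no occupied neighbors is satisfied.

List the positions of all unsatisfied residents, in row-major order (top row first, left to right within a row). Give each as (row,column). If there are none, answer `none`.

Row 1: (1,1)X 0/0 satisfied · (1,3)O 0/1 not
Row 2: (2,2)X 2/2 satisfied · (2,3)X 1/3 satisfied · (2,4)O 0/1 not
Row 3: (3,1)X 2/2 satisfied · (3,2)X 3/3 satisfied
Row 4: (4,1)X 2/3 satisfied · (4,2)X 3/3 satisfied · (4,3)X 2/2 satisfied · (4,4)X 2/2 satisfied
Row 5: (5,1)O 1/2 satisfied · (5,4)X 2/2 satisfied
Row 6: (6,1)O 3/3 satisfied · (6,2)O 1/3 satisfied · (6,3)X 1/2 satisfied · (6,4)X 3/3 satisfied
Row 7: (7,1)O 1/2 satisfied · (7,2)X 0/2 not · (7,4)X 1/1 satisfied

(1,3), (2,4), (7,2)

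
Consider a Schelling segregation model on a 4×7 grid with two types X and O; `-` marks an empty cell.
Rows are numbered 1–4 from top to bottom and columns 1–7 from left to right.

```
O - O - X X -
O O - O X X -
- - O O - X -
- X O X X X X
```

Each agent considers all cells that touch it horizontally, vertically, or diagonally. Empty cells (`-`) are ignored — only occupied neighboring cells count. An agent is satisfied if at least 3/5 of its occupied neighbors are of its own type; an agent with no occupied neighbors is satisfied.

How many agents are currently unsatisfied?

4

(1,1)O 2/2 ok
(1,3)O 2/2 ok
(1,5)X 3/4 ok
(1,6)X 3/3 ok
(2,1)O 2/2 ok
(2,2)O 4/4 ok
(2,4)O 3/5 ok
(2,5)X 4/6 ok
(2,6)X 4/4 ok
(3,3)O 4/6 ok
(3,4)O 3/6 unhappy
(3,6)X 5/5 ok
(4,2)X 0/2 unhappy
(4,3)O 2/4 unhappy
(4,4)X 1/4 unhappy
(4,5)X 3/4 ok
(4,6)X 3/3 ok
(4,7)X 2/2 ok
Unsatisfied: (3,4), (4,2), (4,3), (4,4) — 4 in total.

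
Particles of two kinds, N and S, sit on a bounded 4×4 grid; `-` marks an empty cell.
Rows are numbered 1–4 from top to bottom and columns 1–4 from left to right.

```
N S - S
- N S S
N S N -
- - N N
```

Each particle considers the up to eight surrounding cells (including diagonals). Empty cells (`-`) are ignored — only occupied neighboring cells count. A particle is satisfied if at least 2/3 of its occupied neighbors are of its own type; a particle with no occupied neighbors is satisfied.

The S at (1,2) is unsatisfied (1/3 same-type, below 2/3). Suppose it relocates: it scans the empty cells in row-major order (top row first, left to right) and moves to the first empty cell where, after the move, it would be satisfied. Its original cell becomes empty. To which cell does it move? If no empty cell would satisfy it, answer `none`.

(1,3)

Vacating (1,2). Empty cells in order:
  (1,3): 3/4 same-type → satisfied — stop here.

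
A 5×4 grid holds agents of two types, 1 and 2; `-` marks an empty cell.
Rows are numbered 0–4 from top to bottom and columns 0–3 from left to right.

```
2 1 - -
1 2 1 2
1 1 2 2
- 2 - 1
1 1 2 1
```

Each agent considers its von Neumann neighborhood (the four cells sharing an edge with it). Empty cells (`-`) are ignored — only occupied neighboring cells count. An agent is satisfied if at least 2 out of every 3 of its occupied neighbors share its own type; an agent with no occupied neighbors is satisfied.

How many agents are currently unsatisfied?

Row 0: (0,0)2 0/2 ✗ · (0,1)1 0/2 ✗
Row 1: (1,0)1 1/3 ✗ · (1,1)2 0/4 ✗ · (1,2)1 0/3 ✗ · (1,3)2 1/2 ✗
Row 2: (2,0)1 2/2 ✓ · (2,1)1 1/4 ✗ · (2,2)2 1/3 ✗ · (2,3)2 2/3 ✓
Row 3: (3,1)2 0/2 ✗ · (3,3)1 1/2 ✗
Row 4: (4,0)1 1/1 ✓ · (4,1)1 1/3 ✗ · (4,2)2 0/2 ✗ · (4,3)1 1/2 ✗
Unsatisfied: (0,0), (0,1), (1,0), (1,1), (1,2), (1,3), (2,1), (2,2), (3,1), (3,3), (4,1), (4,2), (4,3) — 13 in total.

13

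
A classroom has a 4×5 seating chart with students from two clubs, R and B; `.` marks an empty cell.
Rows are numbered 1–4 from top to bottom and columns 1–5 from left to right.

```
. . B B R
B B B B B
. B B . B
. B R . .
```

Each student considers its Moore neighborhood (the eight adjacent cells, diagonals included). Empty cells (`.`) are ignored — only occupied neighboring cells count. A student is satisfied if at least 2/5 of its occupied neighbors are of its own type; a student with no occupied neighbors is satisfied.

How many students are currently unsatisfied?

2

(1,3)B 4/4 ✓
(1,4)B 4/5 ✓
(1,5)R 0/3 ✗
(2,1)B 2/2 ✓
(2,2)B 5/5 ✓
(2,3)B 6/6 ✓
(2,4)B 6/7 ✓
(2,5)B 3/4 ✓
(3,2)B 5/6 ✓
(3,3)B 5/6 ✓
(3,5)B 2/2 ✓
(4,2)B 2/3 ✓
(4,3)R 0/3 ✗
Unsatisfied: (1,5), (4,3) — 2 in total.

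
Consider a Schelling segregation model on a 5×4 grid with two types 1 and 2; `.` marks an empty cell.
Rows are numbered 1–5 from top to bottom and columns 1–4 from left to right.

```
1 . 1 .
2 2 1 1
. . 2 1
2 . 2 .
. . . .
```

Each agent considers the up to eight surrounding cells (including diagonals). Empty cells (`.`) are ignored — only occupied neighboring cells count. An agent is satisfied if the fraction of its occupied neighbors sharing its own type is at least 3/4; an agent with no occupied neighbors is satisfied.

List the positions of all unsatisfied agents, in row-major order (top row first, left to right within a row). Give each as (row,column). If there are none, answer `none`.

(1,1), (1,3), (2,1), (2,2), (2,3), (3,3), (3,4), (4,3)

(1,1)1 0/2 not
(1,3)1 2/3 not
(2,1)2 1/2 not
(2,2)2 2/5 not
(2,3)1 3/5 not
(2,4)1 3/4 satisfied
(3,3)2 2/5 not
(3,4)1 2/4 not
(4,1)2 0/0 satisfied
(4,3)2 1/2 not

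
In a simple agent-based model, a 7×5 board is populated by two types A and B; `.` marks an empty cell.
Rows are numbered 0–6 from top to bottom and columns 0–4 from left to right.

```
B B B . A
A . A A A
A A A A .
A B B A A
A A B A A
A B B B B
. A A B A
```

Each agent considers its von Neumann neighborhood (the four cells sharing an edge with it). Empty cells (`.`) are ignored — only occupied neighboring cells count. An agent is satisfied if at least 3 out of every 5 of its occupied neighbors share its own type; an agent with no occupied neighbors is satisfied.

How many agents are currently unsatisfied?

15

Row 0: (0,0)B 1/2 not · (0,1)B 2/2 satisfied · (0,2)B 1/2 not · (0,4)A 1/1 satisfied
Row 1: (1,0)A 1/2 not · (1,2)A 2/3 satisfied · (1,3)A 3/3 satisfied · (1,4)A 2/2 satisfied
Row 2: (2,0)A 3/3 satisfied · (2,1)A 2/3 satisfied · (2,2)A 3/4 satisfied · (2,3)A 3/3 satisfied
Row 3: (3,0)A 2/3 satisfied · (3,1)B 1/4 not · (3,2)B 2/4 not · (3,3)A 3/4 satisfied · (3,4)A 2/2 satisfied
Row 4: (4,0)A 3/3 satisfied · (4,1)A 1/4 not · (4,2)B 2/4 not · (4,3)A 2/4 not · (4,4)A 2/3 satisfied
Row 5: (5,0)A 1/2 not · (5,1)B 1/4 not · (5,2)B 3/4 satisfied · (5,3)B 3/4 satisfied · (5,4)B 1/3 not
Row 6: (6,1)A 1/2 not · (6,2)A 1/3 not · (6,3)B 1/3 not · (6,4)A 0/2 not
Unsatisfied: (0,0), (0,2), (1,0), (3,1), (3,2), (4,1), (4,2), (4,3), (5,0), (5,1), (5,4), (6,1), (6,2), (6,3), (6,4) — 15 in total.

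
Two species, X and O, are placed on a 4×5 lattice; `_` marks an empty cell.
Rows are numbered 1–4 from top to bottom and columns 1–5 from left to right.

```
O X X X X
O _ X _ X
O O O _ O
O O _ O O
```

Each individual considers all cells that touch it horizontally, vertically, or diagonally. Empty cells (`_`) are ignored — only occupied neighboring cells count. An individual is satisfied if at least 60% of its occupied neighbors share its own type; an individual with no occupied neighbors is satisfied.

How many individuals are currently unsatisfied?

2

(1,1)O 1/2 ✗
(1,2)X 2/4 ✗
(1,3)X 3/3 ✓
(1,4)X 4/4 ✓
(1,5)X 2/2 ✓
(2,1)O 3/4 ✓
(2,3)X 3/5 ✓
(2,5)X 2/3 ✓
(3,1)O 4/4 ✓
(3,2)O 5/6 ✓
(3,3)O 3/4 ✓
(3,5)O 2/3 ✓
(4,1)O 3/3 ✓
(4,2)O 4/4 ✓
(4,4)O 3/3 ✓
(4,5)O 2/2 ✓
Unsatisfied: (1,1), (1,2) — 2 in total.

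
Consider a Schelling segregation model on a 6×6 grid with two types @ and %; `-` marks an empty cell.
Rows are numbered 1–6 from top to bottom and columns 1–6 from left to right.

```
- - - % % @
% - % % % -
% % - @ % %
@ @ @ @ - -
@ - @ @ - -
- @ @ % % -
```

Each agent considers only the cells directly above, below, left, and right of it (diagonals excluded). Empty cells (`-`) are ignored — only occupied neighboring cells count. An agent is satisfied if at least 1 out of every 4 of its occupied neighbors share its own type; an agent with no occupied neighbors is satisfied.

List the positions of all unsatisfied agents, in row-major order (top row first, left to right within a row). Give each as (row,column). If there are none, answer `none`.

(1,6)

(1,4)% 2/2 ✓
(1,5)% 2/3 ✓
(1,6)@ 0/1 ✗
(2,1)% 1/1 ✓
(2,3)% 1/1 ✓
(2,4)% 3/4 ✓
(2,5)% 3/3 ✓
(3,1)% 2/3 ✓
(3,2)% 1/2 ✓
(3,4)@ 1/3 ✓
(3,5)% 2/3 ✓
(3,6)% 1/1 ✓
(4,1)@ 2/3 ✓
(4,2)@ 2/3 ✓
(4,3)@ 3/3 ✓
(4,4)@ 3/3 ✓
(5,1)@ 1/1 ✓
(5,3)@ 3/3 ✓
(5,4)@ 2/3 ✓
(6,2)@ 1/1 ✓
(6,3)@ 2/3 ✓
(6,4)% 1/3 ✓
(6,5)% 1/1 ✓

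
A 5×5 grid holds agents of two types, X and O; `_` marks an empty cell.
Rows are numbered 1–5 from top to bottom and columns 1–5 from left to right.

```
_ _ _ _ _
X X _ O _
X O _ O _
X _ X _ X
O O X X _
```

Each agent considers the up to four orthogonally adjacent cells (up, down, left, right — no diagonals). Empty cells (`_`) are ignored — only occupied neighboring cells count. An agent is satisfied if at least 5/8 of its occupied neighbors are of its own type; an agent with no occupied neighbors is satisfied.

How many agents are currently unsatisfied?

Row 2: (2,1)X 2/2 ok · (2,2)X 1/2 unhappy · (2,4)O 1/1 ok
Row 3: (3,1)X 2/3 ok · (3,2)O 0/2 unhappy · (3,4)O 1/1 ok
Row 4: (4,1)X 1/2 unhappy · (4,3)X 1/1 ok · (4,5)X 0/0 ok
Row 5: (5,1)O 1/2 unhappy · (5,2)O 1/2 unhappy · (5,3)X 2/3 ok · (5,4)X 1/1 ok
Unsatisfied: (2,2), (3,2), (4,1), (5,1), (5,2) — 5 in total.

5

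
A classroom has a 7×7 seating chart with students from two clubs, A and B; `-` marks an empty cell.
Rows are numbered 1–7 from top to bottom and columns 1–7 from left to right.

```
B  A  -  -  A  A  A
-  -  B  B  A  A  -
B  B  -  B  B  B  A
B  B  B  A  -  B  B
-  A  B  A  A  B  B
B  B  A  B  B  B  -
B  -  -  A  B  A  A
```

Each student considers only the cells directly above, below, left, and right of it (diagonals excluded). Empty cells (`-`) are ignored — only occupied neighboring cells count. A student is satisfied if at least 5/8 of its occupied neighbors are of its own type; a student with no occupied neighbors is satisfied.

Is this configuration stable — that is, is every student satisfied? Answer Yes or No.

(1,1)B 0/1 unhappy
(1,2)A 0/1 unhappy
(1,5)A 2/2 ok
(1,6)A 3/3 ok
(1,7)A 1/1 ok
(2,3)B 1/1 ok
(2,4)B 2/3 ok
(2,5)A 2/4 unhappy
(2,6)A 2/3 ok
(3,1)B 2/2 ok
(3,2)B 2/2 ok
(3,4)B 2/3 ok
(3,5)B 2/3 ok
(3,6)B 2/4 unhappy
(3,7)A 0/2 unhappy
(4,1)B 2/2 ok
(4,2)B 3/4 ok
(4,3)B 2/3 ok
(4,4)A 1/3 unhappy
(4,6)B 3/3 ok
(4,7)B 2/3 ok
(5,2)A 0/3 unhappy
(5,3)B 1/4 unhappy
(5,4)A 2/4 unhappy
(5,5)A 1/3 unhappy
(5,6)B 3/4 ok
(5,7)B 2/2 ok
(6,1)B 2/2 ok
(6,2)B 1/3 unhappy
(6,3)A 0/3 unhappy
(6,4)B 1/4 unhappy
(6,5)B 3/4 ok
(6,6)B 2/3 ok
(7,1)B 1/1 ok
(7,4)A 0/2 unhappy
(7,5)B 1/3 unhappy
(7,6)A 1/3 unhappy
(7,7)A 1/1 ok
For instance (1,1) has only 0/1 same-type neighbors, below 5/8.

No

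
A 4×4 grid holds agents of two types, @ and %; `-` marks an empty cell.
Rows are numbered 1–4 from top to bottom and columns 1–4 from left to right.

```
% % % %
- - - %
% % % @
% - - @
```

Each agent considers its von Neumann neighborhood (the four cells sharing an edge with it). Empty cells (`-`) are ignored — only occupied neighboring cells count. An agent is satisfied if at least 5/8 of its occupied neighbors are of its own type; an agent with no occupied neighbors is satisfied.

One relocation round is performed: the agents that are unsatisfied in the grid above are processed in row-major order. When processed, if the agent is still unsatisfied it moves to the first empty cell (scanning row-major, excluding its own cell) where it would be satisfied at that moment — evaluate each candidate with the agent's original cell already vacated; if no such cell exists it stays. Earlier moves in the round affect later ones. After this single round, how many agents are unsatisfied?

Initially unsatisfied (in order): (2,4), (3,3), (3,4).
  (2,4) → (2,1).
  (3,3) → (2,2).
  (3,4): now satisfied by earlier moves; stays.
Resulting grid:
% % % %
% % - -
% % - @
% - - @
All satisfied now.

0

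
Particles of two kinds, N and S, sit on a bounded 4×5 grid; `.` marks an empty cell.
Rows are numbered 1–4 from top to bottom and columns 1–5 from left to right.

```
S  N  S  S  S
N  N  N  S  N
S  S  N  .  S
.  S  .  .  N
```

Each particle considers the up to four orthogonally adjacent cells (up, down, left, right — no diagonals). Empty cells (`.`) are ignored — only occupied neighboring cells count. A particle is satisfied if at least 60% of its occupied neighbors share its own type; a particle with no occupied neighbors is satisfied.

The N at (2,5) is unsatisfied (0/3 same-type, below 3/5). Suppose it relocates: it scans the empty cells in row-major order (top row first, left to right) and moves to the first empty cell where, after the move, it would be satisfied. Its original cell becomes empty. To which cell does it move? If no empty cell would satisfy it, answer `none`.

Vacating (2,5). Empty cells in order:
  (3,4): 1/3 same-type → still unsatisfied.
  (4,1): 0/2 same-type → still unsatisfied.
  (4,3): 1/2 same-type → still unsatisfied.
  (4,4): 1/1 same-type → satisfied — stop here.

(4,4)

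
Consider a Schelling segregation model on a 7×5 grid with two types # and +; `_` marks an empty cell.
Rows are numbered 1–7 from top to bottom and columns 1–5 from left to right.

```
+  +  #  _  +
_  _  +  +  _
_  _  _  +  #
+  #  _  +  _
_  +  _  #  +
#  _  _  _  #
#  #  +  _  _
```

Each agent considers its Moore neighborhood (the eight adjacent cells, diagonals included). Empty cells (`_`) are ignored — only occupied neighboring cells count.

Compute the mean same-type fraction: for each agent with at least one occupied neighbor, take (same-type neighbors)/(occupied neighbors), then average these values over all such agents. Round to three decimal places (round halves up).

0.505

Row 1: (1,1)+ 1/1 · (1,2)+ 2/3 · (1,3)# 0/3 · (1,5)+ 1/1
Row 2: (2,3)+ 3/4 · (2,4)+ 3/5
Row 3: (3,4)+ 3/4 · (3,5)# 0/3
Row 4: (4,1)+ 1/2 · (4,2)# 0/2 · (4,4)+ 2/4
Row 5: (5,2)+ 1/3 · (5,4)# 1/3 · (5,5)+ 1/3
Row 6: (6,1)# 2/3 · (6,5)# 1/2
Row 7: (7,1)# 2/2 · (7,2)# 2/3 · (7,3)+ 0/1
Sum over 19 agents: 1/1 + 2/3 + 0/3 + 1/1 + 3/4 + 3/5 + 3/4 + 0/3 + 1/2 + 0/2 + 2/4 + 1/3 + 1/3 + 1/3 + 2/3 + 1/2 + 2/2 + 2/3 + 0/1 = 48/5; mean = 48/5 ÷ 19 = 48/95 = 0.505263… → 0.505.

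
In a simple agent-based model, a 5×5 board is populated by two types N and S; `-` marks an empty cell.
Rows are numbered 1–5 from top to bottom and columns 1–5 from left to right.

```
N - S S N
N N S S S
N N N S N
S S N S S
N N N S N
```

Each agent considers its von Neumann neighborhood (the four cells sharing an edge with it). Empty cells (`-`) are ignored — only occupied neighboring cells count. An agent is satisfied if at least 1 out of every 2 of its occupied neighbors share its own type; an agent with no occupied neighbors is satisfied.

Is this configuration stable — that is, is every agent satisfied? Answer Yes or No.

Row 1: (1,1)N 1/1 ok · (1,3)S 2/2 ok · (1,4)S 2/3 ok · (1,5)N 0/2 unhappy
Row 2: (2,1)N 3/3 ok · (2,2)N 2/3 ok · (2,3)S 2/4 ok · (2,4)S 4/4 ok · (2,5)S 1/3 unhappy
Row 3: (3,1)N 2/3 ok · (3,2)N 3/4 ok · (3,3)N 2/4 ok · (3,4)S 2/4 ok · (3,5)N 0/3 unhappy
Row 4: (4,1)S 1/3 unhappy · (4,2)S 1/4 unhappy · (4,3)N 2/4 ok · (4,4)S 3/4 ok · (4,5)S 1/3 unhappy
Row 5: (5,1)N 1/2 ok · (5,2)N 2/3 ok · (5,3)N 2/3 ok · (5,4)S 1/3 unhappy · (5,5)N 0/2 unhappy
For instance (1,5) has only 0/2 same-type neighbors, below 1/2.

No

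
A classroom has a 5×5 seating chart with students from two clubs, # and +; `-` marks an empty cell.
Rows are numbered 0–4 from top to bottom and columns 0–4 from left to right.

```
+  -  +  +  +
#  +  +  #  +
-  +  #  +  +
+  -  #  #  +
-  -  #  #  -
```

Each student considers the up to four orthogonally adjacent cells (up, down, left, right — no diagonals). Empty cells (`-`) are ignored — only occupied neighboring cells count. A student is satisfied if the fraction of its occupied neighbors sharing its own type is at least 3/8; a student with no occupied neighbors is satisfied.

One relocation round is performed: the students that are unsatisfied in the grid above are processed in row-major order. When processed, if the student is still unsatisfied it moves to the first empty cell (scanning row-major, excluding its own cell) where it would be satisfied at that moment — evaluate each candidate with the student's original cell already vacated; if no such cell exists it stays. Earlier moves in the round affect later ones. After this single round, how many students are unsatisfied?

1

Initially unsatisfied (in order): (0,0), (1,0), (1,3), (2,2), (2,3).
  (0,0) → (0,1).
  (1,0) → (4,1).
  (1,3) → (3,1).
  (2,2) → (4,0).
  (2,3): now satisfied by earlier moves; stays.
Resulting grid:
- + + + +
- + + - +
- + - + +
+ # # # +
# # # # -
Unsatisfied now: (3,0).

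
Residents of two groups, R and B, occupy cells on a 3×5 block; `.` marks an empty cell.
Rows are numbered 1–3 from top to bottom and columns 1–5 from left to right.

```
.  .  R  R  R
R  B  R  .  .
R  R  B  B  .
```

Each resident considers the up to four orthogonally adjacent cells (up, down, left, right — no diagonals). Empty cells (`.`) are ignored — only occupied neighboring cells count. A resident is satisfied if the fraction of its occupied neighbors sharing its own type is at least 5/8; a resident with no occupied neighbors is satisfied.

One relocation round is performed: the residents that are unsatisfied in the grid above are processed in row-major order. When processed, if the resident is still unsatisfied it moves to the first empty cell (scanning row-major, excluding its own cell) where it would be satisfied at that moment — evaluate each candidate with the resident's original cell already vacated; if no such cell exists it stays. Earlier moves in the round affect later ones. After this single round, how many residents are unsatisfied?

Initially unsatisfied (in order): (2,1), (2,2), (2,3), (3,2), (3,3).
  (2,1) → (1,1).
  (2,2) → (3,5).
  (2,3) → (1,2).
  (3,2) → (2,1).
  (3,3): now satisfied by earlier moves; stays.
Resulting grid:
R R R R R
R . . . .
R . B B B
All satisfied now.

0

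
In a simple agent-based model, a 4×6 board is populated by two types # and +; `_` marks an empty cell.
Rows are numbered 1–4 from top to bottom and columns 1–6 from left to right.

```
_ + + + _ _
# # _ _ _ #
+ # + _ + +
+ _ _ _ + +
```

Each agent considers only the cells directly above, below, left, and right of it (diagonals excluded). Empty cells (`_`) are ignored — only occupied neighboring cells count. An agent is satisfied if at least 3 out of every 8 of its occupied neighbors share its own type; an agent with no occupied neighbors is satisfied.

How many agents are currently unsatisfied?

4

(1,2)+ 1/2 satisfied
(1,3)+ 2/2 satisfied
(1,4)+ 1/1 satisfied
(2,1)# 1/2 satisfied
(2,2)# 2/3 satisfied
(2,6)# 0/1 not
(3,1)+ 1/3 not
(3,2)# 1/3 not
(3,3)+ 0/1 not
(3,5)+ 2/2 satisfied
(3,6)+ 2/3 satisfied
(4,1)+ 1/1 satisfied
(4,5)+ 2/2 satisfied
(4,6)+ 2/2 satisfied
Unsatisfied: (2,6), (3,1), (3,2), (3,3) — 4 in total.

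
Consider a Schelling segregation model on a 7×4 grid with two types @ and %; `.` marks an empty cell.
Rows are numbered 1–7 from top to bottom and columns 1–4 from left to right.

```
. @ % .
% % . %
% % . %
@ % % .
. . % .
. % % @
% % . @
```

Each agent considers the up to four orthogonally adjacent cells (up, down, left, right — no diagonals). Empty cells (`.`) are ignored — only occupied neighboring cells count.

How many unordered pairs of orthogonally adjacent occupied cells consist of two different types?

Scan each occupied cell's neighbors to the right and below so each pair is counted once.
From row 1: 2 unlike of 2 pairs (running 2/2).
From row 2: 0 unlike of 4 pairs (running 2/6).
From row 3: 1 unlike of 3 pairs (running 3/9).
From row 4: 1 unlike of 3 pairs (running 4/12).
From row 5: 0 unlike of 1 pairs (running 4/13).
From row 6: 1 unlike of 4 pairs (running 5/17).
From row 7: 0 unlike of 1 pairs (running 5/18).
Total adjacent occupied pairs: 18; unlike-type pairs: 5.

5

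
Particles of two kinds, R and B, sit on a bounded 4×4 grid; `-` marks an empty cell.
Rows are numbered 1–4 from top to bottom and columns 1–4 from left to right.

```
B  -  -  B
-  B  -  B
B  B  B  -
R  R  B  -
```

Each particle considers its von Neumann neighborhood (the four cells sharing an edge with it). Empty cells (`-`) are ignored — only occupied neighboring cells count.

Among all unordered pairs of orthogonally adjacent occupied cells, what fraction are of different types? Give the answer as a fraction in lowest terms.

1/3

Scan each occupied cell's neighbors to the right and below so each pair is counted once.
From row 1: 0 unlike of 1 pairs (running 0/1).
From row 2: 0 unlike of 1 pairs (running 0/2).
From row 3: 2 unlike of 5 pairs (running 2/7).
From row 4: 1 unlike of 2 pairs (running 3/9).
Total adjacent occupied pairs: 9; unlike-type pairs: 3.
3/9 reduces to 1/3.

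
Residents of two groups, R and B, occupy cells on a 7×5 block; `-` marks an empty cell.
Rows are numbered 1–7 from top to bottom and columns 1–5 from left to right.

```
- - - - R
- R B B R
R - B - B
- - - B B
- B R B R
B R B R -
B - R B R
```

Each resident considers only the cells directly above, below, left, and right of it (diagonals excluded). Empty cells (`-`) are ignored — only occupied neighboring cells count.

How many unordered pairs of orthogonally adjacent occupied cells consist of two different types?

Scan each occupied cell's neighbors to the right and below so each pair is counted once.
Row 1: R(1,5)–R(2,5)=  → 0/1 unlike.
Row 2: R(2,2)–B(2,3)≠ B(2,3)–B(2,4)= B(2,3)–B(3,3)= B(2,4)–R(2,5)≠ R(2,5)–B(3,5)≠  → 3/5 unlike.
Row 3: B(3,5)–B(4,5)=  → 0/1 unlike.
Row 4: B(4,4)–B(4,5)= B(4,4)–B(5,4)= B(4,5)–R(5,5)≠  → 1/3 unlike.
Row 5: B(5,2)–R(5,3)≠ B(5,2)–R(6,2)≠ R(5,3)–B(5,4)≠ R(5,3)–B(6,3)≠ B(5,4)–R(5,5)≠ B(5,4)–R(6,4)≠  → 6/6 unlike.
Row 6: B(6,1)–R(6,2)≠ B(6,1)–B(7,1)= R(6,2)–B(6,3)≠ B(6,3)–R(6,4)≠ B(6,3)–R(7,3)≠ R(6,4)–B(7,4)≠  → 5/6 unlike.
Row 7: R(7,3)–B(7,4)≠ B(7,4)–R(7,5)≠  → 2/2 unlike.
Total adjacent occupied pairs: 24; unlike-type pairs: 17.

17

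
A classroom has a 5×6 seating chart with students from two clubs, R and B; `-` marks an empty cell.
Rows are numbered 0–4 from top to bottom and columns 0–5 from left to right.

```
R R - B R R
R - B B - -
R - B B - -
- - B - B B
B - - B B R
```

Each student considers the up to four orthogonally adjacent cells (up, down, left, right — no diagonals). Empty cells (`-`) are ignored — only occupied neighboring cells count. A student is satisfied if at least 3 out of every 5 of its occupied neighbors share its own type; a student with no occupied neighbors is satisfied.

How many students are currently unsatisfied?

4

Row 0: (0,0)R 2/2 satisfied · (0,1)R 1/1 satisfied · (0,3)B 1/2 not · (0,4)R 1/2 not · (0,5)R 1/1 satisfied
Row 1: (1,0)R 2/2 satisfied · (1,2)B 2/2 satisfied · (1,3)B 3/3 satisfied
Row 2: (2,0)R 1/1 satisfied · (2,2)B 3/3 satisfied · (2,3)B 2/2 satisfied
Row 3: (3,2)B 1/1 satisfied · (3,4)B 2/2 satisfied · (3,5)B 1/2 not
Row 4: (4,0)B 0/0 satisfied · (4,3)B 1/1 satisfied · (4,4)B 2/3 satisfied · (4,5)R 0/2 not
Unsatisfied: (0,3), (0,4), (3,5), (4,5) — 4 in total.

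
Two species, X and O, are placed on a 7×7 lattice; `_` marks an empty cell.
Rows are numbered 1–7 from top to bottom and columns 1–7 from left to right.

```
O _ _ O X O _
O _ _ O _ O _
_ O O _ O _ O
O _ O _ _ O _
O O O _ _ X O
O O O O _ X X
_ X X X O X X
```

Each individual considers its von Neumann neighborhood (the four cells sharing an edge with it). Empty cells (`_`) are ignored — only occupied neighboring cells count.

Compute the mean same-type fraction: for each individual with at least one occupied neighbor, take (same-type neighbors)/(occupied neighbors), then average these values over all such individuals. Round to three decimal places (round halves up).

0.695

(1,1)O 1/1
(1,4)O 1/2
(1,5)X 0/2
(1,6)O 1/2
(2,1)O 1/1
(2,4)O 1/1
(2,6)O 1/1
(3,2)O 1/1
(3,3)O 2/2
(3,5)O — no occupied neighbors
(3,7)O — no occupied neighbors
(4,1)O 1/1
(4,3)O 2/2
(4,6)O 0/1
(5,1)O 3/3
(5,2)O 3/3
(5,3)O 3/3
(5,6)X 1/3
(5,7)O 0/2
(6,1)O 2/2
(6,2)O 3/4
(6,3)O 3/4
(6,4)O 1/2
(6,6)X 3/3
(6,7)X 2/3
(7,2)X 1/2
(7,3)X 2/3
(7,4)X 1/3
(7,5)O 0/2
(7,6)X 2/3
(7,7)X 2/2
Sum over 29 individuals: 1/1 + 1/2 + 0/2 + 1/2 + 1/1 + 1/1 + 1/1 + 1/1 + 2/2 + 1/1 + 2/2 + 0/1 + 3/3 + 3/3 + 3/3 + 1/3 + 0/2 + 2/2 + 3/4 + 3/4 + 1/2 + 3/3 + 2/3 + 1/2 + 2/3 + 1/3 + 0/2 + 2/3 + 2/2 = 121/6; mean = 121/6 ÷ 29 = 121/174 = 0.695402… → 0.695.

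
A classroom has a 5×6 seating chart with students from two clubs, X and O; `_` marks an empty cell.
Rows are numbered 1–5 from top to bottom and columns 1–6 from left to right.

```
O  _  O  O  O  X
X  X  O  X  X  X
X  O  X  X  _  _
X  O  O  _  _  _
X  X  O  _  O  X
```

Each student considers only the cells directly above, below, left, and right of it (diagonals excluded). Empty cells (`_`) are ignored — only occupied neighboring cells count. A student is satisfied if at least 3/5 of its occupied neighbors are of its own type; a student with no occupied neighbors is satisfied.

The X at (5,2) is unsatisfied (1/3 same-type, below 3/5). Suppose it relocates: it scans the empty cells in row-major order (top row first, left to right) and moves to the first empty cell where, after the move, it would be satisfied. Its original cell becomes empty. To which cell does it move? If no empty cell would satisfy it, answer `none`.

Vacating (5,2). Empty cells in order:
  (1,2): 1/3 same-type → still unsatisfied.
  (3,5): 2/2 same-type → satisfied — stop here.

(3,5)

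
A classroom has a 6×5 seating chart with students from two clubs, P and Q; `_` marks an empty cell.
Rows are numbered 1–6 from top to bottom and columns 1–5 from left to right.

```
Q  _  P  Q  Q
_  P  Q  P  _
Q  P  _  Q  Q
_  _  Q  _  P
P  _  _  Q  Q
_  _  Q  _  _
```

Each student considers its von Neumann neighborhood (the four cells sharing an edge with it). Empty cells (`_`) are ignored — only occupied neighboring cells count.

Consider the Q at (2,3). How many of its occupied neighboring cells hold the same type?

0

Occupied neighbors of (2,3): (1,3)=P, (2,2)=P, (2,4)=P.
Same type (Q): 0 of 3.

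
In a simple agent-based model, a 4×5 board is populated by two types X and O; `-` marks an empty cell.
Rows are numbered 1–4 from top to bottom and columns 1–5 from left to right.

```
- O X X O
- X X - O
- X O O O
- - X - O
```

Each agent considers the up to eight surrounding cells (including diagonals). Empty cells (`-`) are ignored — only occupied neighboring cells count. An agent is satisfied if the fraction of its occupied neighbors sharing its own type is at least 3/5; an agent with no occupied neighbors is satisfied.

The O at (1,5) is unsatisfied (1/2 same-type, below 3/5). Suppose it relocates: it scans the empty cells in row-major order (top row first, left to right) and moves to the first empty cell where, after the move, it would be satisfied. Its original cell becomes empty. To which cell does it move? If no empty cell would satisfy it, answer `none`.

(4,4)

Vacating (1,5). Empty cells in order:
  (1,1): 1/2 same-type → still unsatisfied.
  (2,1): 1/3 same-type → still unsatisfied.
  (2,4): 4/7 same-type → still unsatisfied.
  (3,1): 0/2 same-type → still unsatisfied.
  (4,1): 0/1 same-type → still unsatisfied.
  (4,2): 1/3 same-type → still unsatisfied.
  (4,4): 4/5 same-type → satisfied — stop here.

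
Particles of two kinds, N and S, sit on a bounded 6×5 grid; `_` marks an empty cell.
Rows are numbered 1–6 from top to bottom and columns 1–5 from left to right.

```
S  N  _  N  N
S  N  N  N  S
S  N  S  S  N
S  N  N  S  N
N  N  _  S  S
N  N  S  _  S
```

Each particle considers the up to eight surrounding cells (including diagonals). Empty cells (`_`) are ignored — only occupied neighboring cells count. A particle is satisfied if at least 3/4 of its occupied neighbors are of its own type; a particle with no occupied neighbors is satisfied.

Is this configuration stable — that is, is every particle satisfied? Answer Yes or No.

(1,1)S 1/3 not
(1,2)N 2/4 not
(1,4)N 3/4 satisfied
(1,5)N 2/3 not
(2,1)S 2/5 not
(2,2)N 3/7 not
(2,3)N 5/7 not
(2,4)N 4/7 not
(2,5)S 1/5 not
(3,1)S 2/5 not
(3,2)N 4/8 not
(3,3)S 2/8 not
(3,4)S 3/8 not
(3,5)N 2/5 not
(4,1)S 1/5 not
(4,2)N 4/7 not
(4,3)N 3/7 not
(4,4)S 4/7 not
(4,5)N 1/5 not
(5,1)N 4/5 satisfied
(5,2)N 5/7 not
(5,4)S 4/6 not
(5,5)S 3/4 satisfied
(6,1)N 3/3 satisfied
(6,2)N 3/4 satisfied
(6,3)S 1/3 not
(6,5)S 2/2 satisfied
For instance (1,1) has only 1/3 same-type neighbors, below 3/4.

No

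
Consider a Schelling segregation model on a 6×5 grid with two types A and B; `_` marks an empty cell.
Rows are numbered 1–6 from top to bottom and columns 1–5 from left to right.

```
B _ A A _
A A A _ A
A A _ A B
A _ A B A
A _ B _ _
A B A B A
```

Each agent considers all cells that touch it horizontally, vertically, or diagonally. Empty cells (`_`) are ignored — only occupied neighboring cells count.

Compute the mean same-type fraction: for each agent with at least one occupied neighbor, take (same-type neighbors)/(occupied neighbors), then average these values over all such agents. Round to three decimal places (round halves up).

(1,1)B 0/2
(1,3)A 3/3
(1,4)A 3/3
(2,1)A 3/4
(2,2)A 5/6
(2,3)A 5/5
(2,5)A 2/3
(3,1)A 4/4
(3,2)A 6/6
(3,4)A 4/6
(3,5)B 1/4
(4,1)A 3/3
(4,3)A 2/4
(4,4)B 2/5
(4,5)A 1/3
(5,1)A 2/3
(5,3)B 3/5
(6,1)A 1/2
(6,2)B 1/4
(6,3)A 0/3
(6,4)B 1/3
(6,5)A 0/1
Sum over 22 agents: 0/2 + 3/3 + 3/3 + 3/4 + 5/6 + 5/5 + 2/3 + 4/4 + 6/6 + 4/6 + 1/4 + 3/3 + 2/4 + 2/5 + 1/3 + 2/3 + 3/5 + 1/2 + 1/4 + 0/3 + 1/3 + 0/1 = 51/4; mean = 51/4 ÷ 22 = 51/88 = 0.579545… → 0.580.

0.580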